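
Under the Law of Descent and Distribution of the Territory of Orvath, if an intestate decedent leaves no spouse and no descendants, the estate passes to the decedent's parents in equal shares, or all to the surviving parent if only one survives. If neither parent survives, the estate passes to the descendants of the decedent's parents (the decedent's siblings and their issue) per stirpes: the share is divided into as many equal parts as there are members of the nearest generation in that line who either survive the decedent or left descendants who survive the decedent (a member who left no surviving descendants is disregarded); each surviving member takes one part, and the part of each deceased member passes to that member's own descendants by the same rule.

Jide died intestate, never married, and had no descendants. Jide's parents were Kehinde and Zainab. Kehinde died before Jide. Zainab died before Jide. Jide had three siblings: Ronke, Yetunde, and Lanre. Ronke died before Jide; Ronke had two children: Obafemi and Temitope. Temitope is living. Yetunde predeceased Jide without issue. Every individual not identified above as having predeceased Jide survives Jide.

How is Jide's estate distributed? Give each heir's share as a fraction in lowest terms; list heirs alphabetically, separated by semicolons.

Lanre 1/2; Obafemi 1/4; Temitope 1/4

Neither parent survives and there are no descendants, so the estate passes to Jide's siblings and their issue per stirpes.
Yetunde left no surviving issue, so that branch lapses and is disregarded.
The estate is divided into 2 equal shares of 1/2 among Ronke, Lanre.
Ronke predeceased; the 1/2 allotted to Ronke's branch passes to Ronke's issue by representation.
The 1/2 is divided into 2 equal shares of 1/4 among Obafemi, Temitope.
Obafemi is living and takes 1/4.
Temitope is living and takes 1/4.
Lanre is living and takes 1/2.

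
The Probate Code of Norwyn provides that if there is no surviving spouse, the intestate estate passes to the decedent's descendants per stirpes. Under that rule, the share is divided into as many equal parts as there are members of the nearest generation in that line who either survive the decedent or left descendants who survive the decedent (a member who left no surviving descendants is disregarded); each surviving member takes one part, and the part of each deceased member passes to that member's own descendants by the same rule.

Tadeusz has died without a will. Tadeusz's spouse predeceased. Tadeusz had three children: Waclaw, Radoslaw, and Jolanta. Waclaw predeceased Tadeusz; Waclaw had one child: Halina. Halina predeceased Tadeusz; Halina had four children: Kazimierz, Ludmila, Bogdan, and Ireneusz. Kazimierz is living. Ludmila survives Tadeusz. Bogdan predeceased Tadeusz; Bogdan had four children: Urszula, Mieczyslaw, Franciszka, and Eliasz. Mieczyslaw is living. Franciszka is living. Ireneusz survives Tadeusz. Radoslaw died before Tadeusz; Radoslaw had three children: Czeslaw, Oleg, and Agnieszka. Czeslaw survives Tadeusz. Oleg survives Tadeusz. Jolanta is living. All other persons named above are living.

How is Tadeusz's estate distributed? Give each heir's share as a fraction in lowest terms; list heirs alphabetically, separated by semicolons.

Agnieszka 1/9; Czeslaw 1/9; Eliasz 1/48; Franciszka 1/48; Ireneusz 1/12; Jolanta 1/3; Kazimierz 1/12; Ludmila 1/12; Mieczyslaw 1/48; Oleg 1/9; Urszula 1/48

There is no surviving spouse, so the entire estate passes to Tadeusz's descendants per stirpes.
The estate is divided into 3 equal shares of 1/3 among Waclaw, Radoslaw, Jolanta.
Waclaw predeceased; the 1/3 allotted to Waclaw's branch passes to Waclaw's issue by representation.
Halina's line is the sole branch at this level, so the full 1/3 passes to Halina's issue by representation.
The 1/3 is divided into 4 equal shares of 1/12 among Kazimierz, Ludmila, Bogdan, Ireneusz.
Kazimierz is living and takes 1/12.
Ludmila is living and takes 1/12.
Bogdan predeceased; the 1/12 allotted to Bogdan's branch passes to Bogdan's issue by representation.
The 1/12 is divided into 4 equal shares of 1/48 among Urszula, Mieczyslaw, Franciszka, Eliasz.
Urszula is living and takes 1/48.
Mieczyslaw is living and takes 1/48.
Franciszka is living and takes 1/48.
Eliasz is living and takes 1/48.
Ireneusz is living and takes 1/12.
Radoslaw predeceased; the 1/3 allotted to Radoslaw's branch passes to Radoslaw's issue by representation.
The 1/3 is divided into 3 equal shares of 1/9 among Czeslaw, Oleg, Agnieszka.
Czeslaw is living and takes 1/9.
Oleg is living and takes 1/9.
Agnieszka is living and takes 1/9.
Jolanta is living and takes 1/3.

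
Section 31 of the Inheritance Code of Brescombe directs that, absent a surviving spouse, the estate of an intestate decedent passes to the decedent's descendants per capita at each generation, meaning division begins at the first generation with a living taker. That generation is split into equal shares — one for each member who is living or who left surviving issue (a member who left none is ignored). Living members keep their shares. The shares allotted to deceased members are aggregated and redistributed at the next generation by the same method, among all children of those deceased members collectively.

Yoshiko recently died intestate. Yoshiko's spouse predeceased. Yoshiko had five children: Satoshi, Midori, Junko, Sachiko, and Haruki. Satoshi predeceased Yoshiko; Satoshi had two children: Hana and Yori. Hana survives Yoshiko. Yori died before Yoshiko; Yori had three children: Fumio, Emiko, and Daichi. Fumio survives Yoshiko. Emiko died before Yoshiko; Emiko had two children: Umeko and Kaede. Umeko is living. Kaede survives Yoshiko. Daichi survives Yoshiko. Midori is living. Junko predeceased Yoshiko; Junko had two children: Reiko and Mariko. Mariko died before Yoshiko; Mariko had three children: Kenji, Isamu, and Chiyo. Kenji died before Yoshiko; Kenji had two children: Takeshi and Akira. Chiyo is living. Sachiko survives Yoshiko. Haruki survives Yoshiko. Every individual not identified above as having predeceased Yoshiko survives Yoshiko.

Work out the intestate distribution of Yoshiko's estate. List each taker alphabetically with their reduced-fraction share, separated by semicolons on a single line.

There is no surviving spouse, so the entire estate passes to Yoshiko's descendants per capita at each generation.
At generation 1 (Satoshi, Midori, Junko, Sachiko, Haruki) there are 5 shares of (1)/5 = 1/5 each.
Living: Midori, Sachiko, and Haruki — each takes 1/5.
Deceased: Satoshi and Junko. Their combined 2/5 is pooled and carried to generation 2.
At generation 2 (Hana, Yori, Reiko, Mariko) there are 4 shares of (2/5)/4 = 1/10 each.
Living: Hana and Reiko — each takes 1/10.
Deceased: Yori and Mariko. Their combined 1/5 is pooled and carried to generation 3.
At generation 3 (Fumio, Emiko, Daichi, Kenji, Isamu, Chiyo) there are 6 shares of (1/5)/6 = 1/30 each.
Living: Fumio, Daichi, Isamu, and Chiyo — each takes 1/30.
Deceased: Emiko and Kenji. Their combined 1/15 is pooled and carried to generation 4.
At generation 4 (Umeko, Kaede, Takeshi, Akira) there are 4 shares of (1/15)/4 = 1/60 each.
Living: Umeko, Kaede, Takeshi, and Akira — each takes 1/60.

Akira 1/60; Chiyo 1/30; Daichi 1/30; Fumio 1/30; Hana 1/10; Haruki 1/5; Isamu 1/30; Kaede 1/60; Midori 1/5; Reiko 1/10; Sachiko 1/5; Takeshi 1/60; Umeko 1/60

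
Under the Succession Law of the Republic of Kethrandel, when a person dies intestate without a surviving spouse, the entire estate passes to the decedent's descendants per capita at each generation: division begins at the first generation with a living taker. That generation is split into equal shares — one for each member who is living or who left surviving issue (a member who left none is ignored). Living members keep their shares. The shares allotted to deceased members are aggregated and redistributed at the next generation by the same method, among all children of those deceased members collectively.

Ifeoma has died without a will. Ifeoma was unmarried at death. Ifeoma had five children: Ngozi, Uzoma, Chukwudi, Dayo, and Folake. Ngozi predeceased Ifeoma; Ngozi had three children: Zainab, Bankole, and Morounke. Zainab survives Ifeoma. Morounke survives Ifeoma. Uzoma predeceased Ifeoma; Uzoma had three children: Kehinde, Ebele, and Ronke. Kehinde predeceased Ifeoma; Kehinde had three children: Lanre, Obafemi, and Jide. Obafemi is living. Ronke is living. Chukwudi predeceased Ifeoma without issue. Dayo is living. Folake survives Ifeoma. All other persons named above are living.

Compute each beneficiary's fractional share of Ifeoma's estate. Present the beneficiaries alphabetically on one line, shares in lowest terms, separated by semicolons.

Bankole 1/12; Dayo 1/4; Ebele 1/12; Folake 1/4; Jide 1/36; Lanre 1/36; Morounke 1/12; Obafemi 1/36; Ronke 1/12; Zainab 1/12

There is no surviving spouse, so the entire estate passes to Ifeoma's descendants per capita at each generation.
At generation 1 (Ngozi, Uzoma, Dayo, Folake) there are 4 shares of (1)/4 = 1/4 each.
Living: Dayo and Folake — each takes 1/4.
Deceased: Ngozi and Uzoma. Their combined 1/2 is pooled and carried to generation 2.
At generation 2 (Zainab, Bankole, Morounke, Kehinde, Ebele, Ronke) there are 6 shares of (1/2)/6 = 1/12 each.
Living: Zainab, Bankole, Morounke, Ebele, and Ronke — each takes 1/12.
Deceased: Kehinde. That 1/12 share is carried to generation 3.
At generation 3 (Lanre, Obafemi, Jide) there are 3 shares of (1/12)/3 = 1/36 each.
Living: Lanre, Obafemi, and Jide — each takes 1/36.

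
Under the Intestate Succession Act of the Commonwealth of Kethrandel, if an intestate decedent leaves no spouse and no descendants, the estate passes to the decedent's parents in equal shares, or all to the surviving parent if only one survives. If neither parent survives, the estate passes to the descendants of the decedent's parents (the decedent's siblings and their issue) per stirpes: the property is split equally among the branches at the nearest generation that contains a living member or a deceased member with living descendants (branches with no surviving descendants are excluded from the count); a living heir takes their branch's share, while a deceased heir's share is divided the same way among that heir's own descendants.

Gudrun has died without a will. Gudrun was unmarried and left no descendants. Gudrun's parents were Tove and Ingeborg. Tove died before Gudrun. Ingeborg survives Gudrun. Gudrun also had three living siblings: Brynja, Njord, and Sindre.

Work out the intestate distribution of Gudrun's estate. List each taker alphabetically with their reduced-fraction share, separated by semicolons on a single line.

Ingeborg 1

Only one parent, Ingeborg, survives, so Ingeborg takes the entire estate. The siblings take nothing because a surviving parent has priority.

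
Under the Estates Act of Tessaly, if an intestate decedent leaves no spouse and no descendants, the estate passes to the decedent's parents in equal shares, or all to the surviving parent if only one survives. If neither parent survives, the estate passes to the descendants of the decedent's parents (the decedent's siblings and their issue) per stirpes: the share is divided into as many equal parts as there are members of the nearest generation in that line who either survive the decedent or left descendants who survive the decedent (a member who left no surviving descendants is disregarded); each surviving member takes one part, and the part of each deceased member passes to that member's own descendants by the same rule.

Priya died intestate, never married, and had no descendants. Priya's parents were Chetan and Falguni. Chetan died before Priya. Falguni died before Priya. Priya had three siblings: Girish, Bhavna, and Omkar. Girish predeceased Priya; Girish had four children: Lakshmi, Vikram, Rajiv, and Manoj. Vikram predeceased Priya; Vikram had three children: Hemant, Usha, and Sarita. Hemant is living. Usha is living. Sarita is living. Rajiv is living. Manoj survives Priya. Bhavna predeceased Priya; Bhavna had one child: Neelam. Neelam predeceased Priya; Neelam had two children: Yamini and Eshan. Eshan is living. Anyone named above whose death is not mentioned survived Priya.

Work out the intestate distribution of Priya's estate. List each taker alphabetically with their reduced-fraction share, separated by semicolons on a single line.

Eshan 1/6; Hemant 1/36; Lakshmi 1/12; Manoj 1/12; Omkar 1/3; Rajiv 1/12; Sarita 1/36; Usha 1/36; Yamini 1/6

Neither parent survives and there are no descendants, so the estate passes to Priya's siblings and their issue per stirpes.
The estate is divided into 3 equal shares of 1/3 among Girish, Bhavna, Omkar.
Girish predeceased; the 1/3 allotted to Girish's branch passes to Girish's issue by representation.
The 1/3 is divided into 4 equal shares of 1/12 among Lakshmi, Vikram, Rajiv, Manoj.
Lakshmi is living and takes 1/12.
Vikram predeceased; the 1/12 allotted to Vikram's branch passes to Vikram's issue by representation.
The 1/12 is divided into 3 equal shares of 1/36 among Hemant, Usha, Sarita.
Hemant is living and takes 1/36.
Usha is living and takes 1/36.
Sarita is living and takes 1/36.
Rajiv is living and takes 1/12.
Manoj is living and takes 1/12.
Bhavna predeceased; the 1/3 allotted to Bhavna's branch passes to Bhavna's issue by representation.
Neelam's line is the sole branch at this level, so the full 1/3 passes to Neelam's issue by representation.
The 1/3 is divided into 2 equal shares of 1/6 among Yamini, Eshan.
Yamini is living and takes 1/6.
Eshan is living and takes 1/6.
Omkar is living and takes 1/3.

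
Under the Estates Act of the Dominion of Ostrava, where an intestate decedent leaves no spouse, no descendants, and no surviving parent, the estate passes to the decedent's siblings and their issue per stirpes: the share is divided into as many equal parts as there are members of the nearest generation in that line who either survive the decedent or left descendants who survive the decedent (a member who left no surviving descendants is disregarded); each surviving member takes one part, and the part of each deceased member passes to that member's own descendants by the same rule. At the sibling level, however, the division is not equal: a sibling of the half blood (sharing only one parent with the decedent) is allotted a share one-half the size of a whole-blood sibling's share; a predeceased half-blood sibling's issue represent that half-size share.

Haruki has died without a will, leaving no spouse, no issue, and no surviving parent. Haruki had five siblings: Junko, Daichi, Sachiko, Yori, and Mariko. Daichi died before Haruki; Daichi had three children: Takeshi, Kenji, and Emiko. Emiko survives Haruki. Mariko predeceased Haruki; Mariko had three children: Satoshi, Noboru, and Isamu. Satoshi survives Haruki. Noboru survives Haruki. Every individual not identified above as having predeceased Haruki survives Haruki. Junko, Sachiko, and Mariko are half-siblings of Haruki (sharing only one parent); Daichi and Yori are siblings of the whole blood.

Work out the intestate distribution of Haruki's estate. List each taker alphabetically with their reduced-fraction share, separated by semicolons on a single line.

Emiko 2/21; Isamu 1/21; Junko 1/7; Kenji 2/21; Noboru 1/21; Sachiko 1/7; Satoshi 1/21; Takeshi 2/21; Yori 2/7

No spouse, descendants, or parent survives, so the estate passes to Haruki's siblings per stirpes.
Half-blood siblings count for one-half the weight of whole-blood siblings at the initial division.
Dividing 1 in proportion to weights (total weight 7/2): Junko (weight 1/2) → 1/7; Daichi (weight 1) → 2/7; Sachiko (weight 1/2) → 1/7; Yori (weight 1) → 2/7; Mariko (weight 1/2) → 1/7.
Junko is living and takes 1/7.
Daichi predeceased; the 2/7 allotted to Daichi's branch passes to Daichi's issue by representation.
The 2/7 is divided into 3 equal shares of 2/21 among Takeshi, Kenji, Emiko.
Takeshi is living and takes 2/21.
Kenji is living and takes 2/21.
Emiko is living and takes 2/21.
Sachiko is living and takes 1/7.
Yori is living and takes 2/7.
Mariko predeceased; the 1/7 allotted to Mariko's branch passes to Mariko's issue by representation.
The 1/7 is divided into 3 equal shares of 1/21 among Satoshi, Noboru, Isamu.
Satoshi is living and takes 1/21.
Noboru is living and takes 1/21.
Isamu is living and takes 1/21.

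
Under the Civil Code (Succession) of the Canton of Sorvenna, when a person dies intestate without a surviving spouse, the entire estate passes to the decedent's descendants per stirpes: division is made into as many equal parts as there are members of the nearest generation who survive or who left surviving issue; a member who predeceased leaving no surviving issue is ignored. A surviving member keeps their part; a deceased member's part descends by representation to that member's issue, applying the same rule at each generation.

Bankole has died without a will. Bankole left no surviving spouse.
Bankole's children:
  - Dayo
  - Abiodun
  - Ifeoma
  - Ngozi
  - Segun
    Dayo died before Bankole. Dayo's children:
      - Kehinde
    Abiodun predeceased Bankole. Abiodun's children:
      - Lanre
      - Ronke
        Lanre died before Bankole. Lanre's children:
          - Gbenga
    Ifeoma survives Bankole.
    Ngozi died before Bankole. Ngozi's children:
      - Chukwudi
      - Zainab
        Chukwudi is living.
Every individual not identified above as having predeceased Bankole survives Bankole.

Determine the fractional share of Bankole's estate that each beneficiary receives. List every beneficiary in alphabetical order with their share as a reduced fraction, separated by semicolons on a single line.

Chukwudi 1/10; Gbenga 1/10; Ifeoma 1/5; Kehinde 1/5; Ronke 1/10; Segun 1/5; Zainab 1/10

There is no surviving spouse, so the entire estate passes to Bankole's descendants per stirpes.
The estate is divided into 5 equal shares of 1/5 among Dayo, Abiodun, Ifeoma, Ngozi, Segun.
Dayo predeceased; the 1/5 allotted to Dayo's branch passes to Dayo's issue by representation.
Kehinde is the sole taker at this level and receives the full 1/5.
Abiodun predeceased; the 1/5 allotted to Abiodun's branch passes to Abiodun's issue by representation.
The 1/5 is divided into 2 equal shares of 1/10 among Lanre, Ronke.
Lanre predeceased; the 1/10 allotted to Lanre's branch passes to Lanre's issue by representation.
Gbenga is the sole taker at this level and receives the full 1/10.
Ronke is living and takes 1/10.
Ifeoma is living and takes 1/5.
Ngozi predeceased; the 1/5 allotted to Ngozi's branch passes to Ngozi's issue by representation.
The 1/5 is divided into 2 equal shares of 1/10 among Chukwudi, Zainab.
Chukwudi is living and takes 1/10.
Zainab is living and takes 1/10.
Segun is living and takes 1/5.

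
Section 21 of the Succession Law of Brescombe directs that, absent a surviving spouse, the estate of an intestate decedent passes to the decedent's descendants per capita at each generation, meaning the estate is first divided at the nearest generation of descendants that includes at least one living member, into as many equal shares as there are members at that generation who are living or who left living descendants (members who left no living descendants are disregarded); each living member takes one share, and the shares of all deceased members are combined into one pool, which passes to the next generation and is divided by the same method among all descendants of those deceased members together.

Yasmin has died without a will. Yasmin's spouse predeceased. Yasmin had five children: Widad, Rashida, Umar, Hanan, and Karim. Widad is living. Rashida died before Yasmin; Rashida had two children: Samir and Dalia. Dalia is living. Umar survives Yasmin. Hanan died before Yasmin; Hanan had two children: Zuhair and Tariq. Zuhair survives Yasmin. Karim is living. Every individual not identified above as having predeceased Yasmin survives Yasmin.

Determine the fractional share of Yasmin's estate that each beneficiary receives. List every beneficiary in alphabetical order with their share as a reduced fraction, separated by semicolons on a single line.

Dalia 1/10; Karim 1/5; Samir 1/10; Tariq 1/10; Umar 1/5; Widad 1/5; Zuhair 1/10

There is no surviving spouse, so the entire estate passes to Yasmin's descendants per capita at each generation.
At generation 1 (Widad, Rashida, Umar, Hanan, Karim) there are 5 shares of (1)/5 = 1/5 each.
Living: Widad, Umar, and Karim — each takes 1/5.
Deceased: Rashida and Hanan. Their combined 2/5 is pooled and carried to generation 2.
At generation 2 (Samir, Dalia, Zuhair, Tariq) there are 4 shares of (2/5)/4 = 1/10 each.
Living: Samir, Dalia, Zuhair, and Tariq — each takes 1/10.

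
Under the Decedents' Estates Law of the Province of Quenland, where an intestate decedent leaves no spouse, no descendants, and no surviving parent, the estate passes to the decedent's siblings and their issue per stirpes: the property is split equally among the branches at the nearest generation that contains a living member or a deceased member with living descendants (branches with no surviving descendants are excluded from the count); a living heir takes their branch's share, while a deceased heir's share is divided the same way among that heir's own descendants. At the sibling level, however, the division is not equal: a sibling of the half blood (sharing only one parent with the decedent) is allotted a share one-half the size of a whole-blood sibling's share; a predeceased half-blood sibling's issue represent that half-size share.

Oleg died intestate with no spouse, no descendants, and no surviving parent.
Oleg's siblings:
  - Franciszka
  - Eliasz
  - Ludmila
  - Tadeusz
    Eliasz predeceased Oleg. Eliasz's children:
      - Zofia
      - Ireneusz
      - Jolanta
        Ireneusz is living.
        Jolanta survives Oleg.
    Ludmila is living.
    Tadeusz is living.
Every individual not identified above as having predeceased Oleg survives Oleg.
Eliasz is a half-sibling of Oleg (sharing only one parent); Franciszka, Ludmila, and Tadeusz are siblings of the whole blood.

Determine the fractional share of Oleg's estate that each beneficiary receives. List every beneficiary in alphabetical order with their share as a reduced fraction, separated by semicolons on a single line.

Franciszka 2/7; Ireneusz 1/21; Jolanta 1/21; Ludmila 2/7; Tadeusz 2/7; Zofia 1/21

No spouse, descendants, or parent survives, so the estate passes to Oleg's siblings per stirpes.
Half-blood siblings count for one-half the weight of whole-blood siblings at the initial division.
Dividing 1 in proportion to weights (total weight 7/2): Franciszka (weight 1) → 2/7; Eliasz (weight 1/2) → 1/7; Ludmila (weight 1) → 2/7; Tadeusz (weight 1) → 2/7.
Franciszka is living and takes 2/7.
Eliasz predeceased; the 1/7 allotted to Eliasz's branch passes to Eliasz's issue by representation.
The 1/7 is divided into 3 equal shares of 1/21 among Zofia, Ireneusz, Jolanta.
Zofia is living and takes 1/21.
Ireneusz is living and takes 1/21.
Jolanta is living and takes 1/21.
Ludmila is living and takes 2/7.
Tadeusz is living and takes 2/7.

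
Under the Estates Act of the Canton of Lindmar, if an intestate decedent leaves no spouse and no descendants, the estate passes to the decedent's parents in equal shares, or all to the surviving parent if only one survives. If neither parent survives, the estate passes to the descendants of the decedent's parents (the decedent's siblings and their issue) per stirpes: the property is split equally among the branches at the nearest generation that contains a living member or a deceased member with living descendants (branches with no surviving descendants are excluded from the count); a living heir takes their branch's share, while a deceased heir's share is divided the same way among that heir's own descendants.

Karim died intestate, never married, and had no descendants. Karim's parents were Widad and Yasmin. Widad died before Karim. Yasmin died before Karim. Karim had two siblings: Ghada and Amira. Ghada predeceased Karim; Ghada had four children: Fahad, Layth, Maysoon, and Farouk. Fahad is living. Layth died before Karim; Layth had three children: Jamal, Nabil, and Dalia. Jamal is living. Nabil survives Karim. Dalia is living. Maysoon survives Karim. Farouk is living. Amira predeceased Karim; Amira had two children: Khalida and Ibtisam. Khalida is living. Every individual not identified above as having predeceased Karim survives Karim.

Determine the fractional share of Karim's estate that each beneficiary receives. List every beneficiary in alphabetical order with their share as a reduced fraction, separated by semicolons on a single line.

Dalia 1/24; Fahad 1/8; Farouk 1/8; Ibtisam 1/4; Jamal 1/24; Khalida 1/4; Maysoon 1/8; Nabil 1/24

Neither parent survives and there are no descendants, so the estate passes to Karim's siblings and their issue per stirpes.
The estate is divided into 2 equal shares of 1/2 among Ghada, Amira.
Ghada predeceased; the 1/2 allotted to Ghada's branch passes to Ghada's issue by representation.
The 1/2 is divided into 4 equal shares of 1/8 among Fahad, Layth, Maysoon, Farouk.
Fahad is living and takes 1/8.
Layth predeceased; the 1/8 allotted to Layth's branch passes to Layth's issue by representation.
The 1/8 is divided into 3 equal shares of 1/24 among Jamal, Nabil, Dalia.
Jamal is living and takes 1/24.
Nabil is living and takes 1/24.
Dalia is living and takes 1/24.
Maysoon is living and takes 1/8.
Farouk is living and takes 1/8.
Amira predeceased; the 1/2 allotted to Amira's branch passes to Amira's issue by representation.
The 1/2 is divided into 2 equal shares of 1/4 among Khalida, Ibtisam.
Khalida is living and takes 1/4.
Ibtisam is living and takes 1/4.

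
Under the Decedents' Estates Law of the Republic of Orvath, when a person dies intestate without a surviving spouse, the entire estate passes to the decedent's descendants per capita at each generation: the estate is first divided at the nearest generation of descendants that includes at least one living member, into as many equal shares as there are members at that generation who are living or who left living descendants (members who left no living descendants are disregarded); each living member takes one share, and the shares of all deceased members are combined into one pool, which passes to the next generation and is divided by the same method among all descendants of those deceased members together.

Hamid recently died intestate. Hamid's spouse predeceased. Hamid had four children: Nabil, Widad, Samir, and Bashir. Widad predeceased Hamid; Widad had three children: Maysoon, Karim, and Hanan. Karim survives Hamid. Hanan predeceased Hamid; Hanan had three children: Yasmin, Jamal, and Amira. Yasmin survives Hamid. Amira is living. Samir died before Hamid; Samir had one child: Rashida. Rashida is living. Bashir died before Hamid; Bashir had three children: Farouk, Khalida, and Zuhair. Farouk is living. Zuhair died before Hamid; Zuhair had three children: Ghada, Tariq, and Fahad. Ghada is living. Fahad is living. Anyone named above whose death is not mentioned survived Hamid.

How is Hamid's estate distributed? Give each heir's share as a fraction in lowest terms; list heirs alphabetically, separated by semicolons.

There is no surviving spouse, so the entire estate passes to Hamid's descendants per capita at each generation.
At generation 1 (Nabil, Widad, Samir, Bashir) there are 4 shares of (1)/4 = 1/4 each.
Living: Nabil — each takes 1/4.
Deceased: Widad, Samir, and Bashir. Their combined 3/4 is pooled and carried to generation 2.
At generation 2 (Maysoon, Karim, Hanan, Rashida, Farouk, Khalida, Zuhair) there are 7 shares of (3/4)/7 = 3/28 each.
Living: Maysoon, Karim, Rashida, Farouk, and Khalida — each takes 3/28.
Deceased: Hanan and Zuhair. Their combined 3/14 is pooled and carried to generation 3.
At generation 3 (Yasmin, Jamal, Amira, Ghada, Tariq, Fahad) there are 6 shares of (3/14)/6 = 1/28 each.
Living: Yasmin, Jamal, Amira, Ghada, Tariq, and Fahad — each takes 1/28.

Amira 1/28; Fahad 1/28; Farouk 3/28; Ghada 1/28; Jamal 1/28; Karim 3/28; Khalida 3/28; Maysoon 3/28; Nabil 1/4; Rashida 3/28; Tariq 1/28; Yasmin 1/28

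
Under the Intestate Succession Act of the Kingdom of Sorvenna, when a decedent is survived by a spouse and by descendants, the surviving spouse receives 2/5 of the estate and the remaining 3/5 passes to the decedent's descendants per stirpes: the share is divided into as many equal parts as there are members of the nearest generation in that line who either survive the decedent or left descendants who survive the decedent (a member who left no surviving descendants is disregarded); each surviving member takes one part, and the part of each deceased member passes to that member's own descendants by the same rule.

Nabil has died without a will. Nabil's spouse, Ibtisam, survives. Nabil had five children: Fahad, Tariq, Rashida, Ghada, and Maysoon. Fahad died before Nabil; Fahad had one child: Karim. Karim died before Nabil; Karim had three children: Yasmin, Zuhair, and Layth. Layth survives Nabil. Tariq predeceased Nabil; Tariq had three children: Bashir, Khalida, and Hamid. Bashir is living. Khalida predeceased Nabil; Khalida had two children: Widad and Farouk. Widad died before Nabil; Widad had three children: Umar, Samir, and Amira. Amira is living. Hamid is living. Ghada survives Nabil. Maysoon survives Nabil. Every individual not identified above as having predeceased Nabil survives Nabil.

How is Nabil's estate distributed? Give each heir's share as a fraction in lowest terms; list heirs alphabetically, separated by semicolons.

Ibtisam, as surviving spouse, takes 2/5.
The remaining 3/5 passes to Nabil's descendants per stirpes.
The 3/5 is divided into 5 equal shares of 3/25 among Fahad, Tariq, Rashida, Ghada, Maysoon.
Fahad predeceased; the 3/25 allotted to Fahad's branch passes to Fahad's issue by representation.
Karim's line is the sole branch at this level, so the full 3/25 passes to Karim's issue by representation.
The 3/25 is divided into 3 equal shares of 1/25 among Yasmin, Zuhair, Layth.
Yasmin is living and takes 1/25.
Zuhair is living and takes 1/25.
Layth is living and takes 1/25.
Tariq predeceased; the 3/25 allotted to Tariq's branch passes to Tariq's issue by representation.
The 3/25 is divided into 3 equal shares of 1/25 among Bashir, Khalida, Hamid.
Bashir is living and takes 1/25.
Khalida predeceased; the 1/25 allotted to Khalida's branch passes to Khalida's issue by representation.
The 1/25 is divided into 2 equal shares of 1/50 among Widad, Farouk.
Widad predeceased; the 1/50 allotted to Widad's branch passes to Widad's issue by representation.
The 1/50 is divided into 3 equal shares of 1/150 among Umar, Samir, Amira.
Umar is living and takes 1/150.
Samir is living and takes 1/150.
Amira is living and takes 1/150.
Farouk is living and takes 1/50.
Hamid is living and takes 1/25.
Rashida is living and takes 3/25.
Ghada is living and takes 3/25.
Maysoon is living and takes 3/25.

Amira 1/150; Bashir 1/25; Farouk 1/50; Ghada 3/25; Hamid 1/25; Ibtisam 2/5; Layth 1/25; Maysoon 3/25; Rashida 3/25; Samir 1/150; Umar 1/150; Yasmin 1/25; Zuhair 1/25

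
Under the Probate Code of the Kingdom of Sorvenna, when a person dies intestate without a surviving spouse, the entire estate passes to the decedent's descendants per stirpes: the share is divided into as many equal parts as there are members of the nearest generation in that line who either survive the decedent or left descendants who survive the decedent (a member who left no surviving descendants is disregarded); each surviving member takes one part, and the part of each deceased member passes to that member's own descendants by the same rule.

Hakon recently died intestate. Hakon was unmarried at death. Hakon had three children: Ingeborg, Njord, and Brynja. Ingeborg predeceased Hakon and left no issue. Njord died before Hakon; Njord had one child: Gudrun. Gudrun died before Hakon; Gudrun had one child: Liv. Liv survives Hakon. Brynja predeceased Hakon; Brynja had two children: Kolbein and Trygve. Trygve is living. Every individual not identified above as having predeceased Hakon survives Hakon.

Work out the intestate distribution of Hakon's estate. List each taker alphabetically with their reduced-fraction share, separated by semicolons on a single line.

There is no surviving spouse, so the entire estate passes to Hakon's descendants per stirpes.
Ingeborg left no surviving issue, so that branch lapses and is disregarded.
The estate is divided into 2 equal shares of 1/2 among Njord, Brynja.
Njord predeceased; the 1/2 allotted to Njord's branch passes to Njord's issue by representation.
Gudrun's line is the sole branch at this level, so the full 1/2 passes to Gudrun's issue by representation.
Liv is the sole taker at this level and receives the full 1/2.
Brynja predeceased; the 1/2 allotted to Brynja's branch passes to Brynja's issue by representation.
The 1/2 is divided into 2 equal shares of 1/4 among Kolbein, Trygve.
Kolbein is living and takes 1/4.
Trygve is living and takes 1/4.

Kolbein 1/4; Liv 1/2; Trygve 1/4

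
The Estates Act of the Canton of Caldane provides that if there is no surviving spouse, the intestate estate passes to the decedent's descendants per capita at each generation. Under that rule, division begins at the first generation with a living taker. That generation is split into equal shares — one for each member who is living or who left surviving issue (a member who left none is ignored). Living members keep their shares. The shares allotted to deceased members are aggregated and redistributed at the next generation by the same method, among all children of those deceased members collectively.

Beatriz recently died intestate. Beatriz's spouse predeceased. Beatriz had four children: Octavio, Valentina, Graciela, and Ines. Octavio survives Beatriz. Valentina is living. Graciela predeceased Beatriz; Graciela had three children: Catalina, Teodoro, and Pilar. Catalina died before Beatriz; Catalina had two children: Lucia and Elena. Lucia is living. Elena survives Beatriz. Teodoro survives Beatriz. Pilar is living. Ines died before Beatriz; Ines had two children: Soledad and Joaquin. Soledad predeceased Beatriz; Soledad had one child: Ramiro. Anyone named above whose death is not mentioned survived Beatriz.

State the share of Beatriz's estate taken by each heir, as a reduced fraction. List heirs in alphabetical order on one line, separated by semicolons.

Elena 1/15; Joaquin 1/10; Lucia 1/15; Octavio 1/4; Pilar 1/10; Ramiro 1/15; Teodoro 1/10; Valentina 1/4

There is no surviving spouse, so the entire estate passes to Beatriz's descendants per capita at each generation.
At generation 1 (Octavio, Valentina, Graciela, Ines) there are 4 shares of (1)/4 = 1/4 each.
Living: Octavio and Valentina — each takes 1/4.
Deceased: Graciela and Ines. Their combined 1/2 is pooled and carried to generation 2.
At generation 2 (Catalina, Teodoro, Pilar, Soledad, Joaquin) there are 5 shares of (1/2)/5 = 1/10 each.
Living: Teodoro, Pilar, and Joaquin — each takes 1/10.
Deceased: Catalina and Soledad. Their combined 1/5 is pooled and carried to generation 3.
At generation 3 (Lucia, Elena, Ramiro) there are 3 shares of (1/5)/3 = 1/15 each.
Living: Lucia, Elena, and Ramiro — each takes 1/15.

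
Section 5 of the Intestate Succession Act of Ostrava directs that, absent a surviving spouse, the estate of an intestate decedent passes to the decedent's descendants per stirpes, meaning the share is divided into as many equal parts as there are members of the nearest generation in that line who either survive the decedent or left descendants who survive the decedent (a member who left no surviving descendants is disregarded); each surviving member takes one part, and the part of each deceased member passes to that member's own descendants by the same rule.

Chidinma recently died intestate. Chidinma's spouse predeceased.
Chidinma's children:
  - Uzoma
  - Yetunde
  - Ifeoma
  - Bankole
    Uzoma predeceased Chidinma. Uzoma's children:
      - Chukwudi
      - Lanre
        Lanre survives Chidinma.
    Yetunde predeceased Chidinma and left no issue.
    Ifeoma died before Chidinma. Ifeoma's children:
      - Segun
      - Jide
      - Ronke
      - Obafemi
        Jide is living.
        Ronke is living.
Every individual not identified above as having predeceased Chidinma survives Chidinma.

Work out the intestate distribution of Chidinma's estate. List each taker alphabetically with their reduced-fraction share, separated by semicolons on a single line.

Bankole 1/3; Chukwudi 1/6; Jide 1/12; Lanre 1/6; Obafemi 1/12; Ronke 1/12; Segun 1/12

There is no surviving spouse, so the entire estate passes to Chidinma's descendants per stirpes.
Yetunde left no surviving issue, so that branch lapses and is disregarded.
The estate is divided into 3 equal shares of 1/3 among Uzoma, Ifeoma, Bankole.
Uzoma predeceased; the 1/3 allotted to Uzoma's branch passes to Uzoma's issue by representation.
The 1/3 is divided into 2 equal shares of 1/6 among Chukwudi, Lanre.
Chukwudi is living and takes 1/6.
Lanre is living and takes 1/6.
Ifeoma predeceased; the 1/3 allotted to Ifeoma's branch passes to Ifeoma's issue by representation.
The 1/3 is divided into 4 equal shares of 1/12 among Segun, Jide, Ronke, Obafemi.
Segun is living and takes 1/12.
Jide is living and takes 1/12.
Ronke is living and takes 1/12.
Obafemi is living and takes 1/12.
Bankole is living and takes 1/3.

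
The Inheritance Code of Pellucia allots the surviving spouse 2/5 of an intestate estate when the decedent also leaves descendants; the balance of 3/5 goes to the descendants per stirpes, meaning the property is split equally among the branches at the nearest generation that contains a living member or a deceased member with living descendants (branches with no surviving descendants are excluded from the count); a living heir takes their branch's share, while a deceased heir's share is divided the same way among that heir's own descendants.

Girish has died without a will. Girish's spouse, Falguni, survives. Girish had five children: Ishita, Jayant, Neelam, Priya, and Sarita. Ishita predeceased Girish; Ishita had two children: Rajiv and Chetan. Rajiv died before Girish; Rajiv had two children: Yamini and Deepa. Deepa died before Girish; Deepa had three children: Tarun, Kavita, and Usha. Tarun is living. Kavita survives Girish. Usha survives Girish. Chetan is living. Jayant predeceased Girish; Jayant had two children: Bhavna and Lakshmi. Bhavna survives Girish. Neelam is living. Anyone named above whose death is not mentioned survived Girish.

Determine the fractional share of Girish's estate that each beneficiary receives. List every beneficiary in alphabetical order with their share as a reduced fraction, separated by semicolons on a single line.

Falguni, as surviving spouse, takes 2/5.
The remaining 3/5 passes to Girish's descendants per stirpes.
The 3/5 is divided into 5 equal shares of 3/25 among Ishita, Jayant, Neelam, Priya, Sarita.
Ishita predeceased; the 3/25 allotted to Ishita's branch passes to Ishita's issue by representation.
The 3/25 is divided into 2 equal shares of 3/50 among Rajiv, Chetan.
Rajiv predeceased; the 3/50 allotted to Rajiv's branch passes to Rajiv's issue by representation.
The 3/50 is divided into 2 equal shares of 3/100 among Yamini, Deepa.
Yamini is living and takes 3/100.
Deepa predeceased; the 3/100 allotted to Deepa's branch passes to Deepa's issue by representation.
The 3/100 is divided into 3 equal shares of 1/100 among Tarun, Kavita, Usha.
Tarun is living and takes 1/100.
Kavita is living and takes 1/100.
Usha is living and takes 1/100.
Chetan is living and takes 3/50.
Jayant predeceased; the 3/25 allotted to Jayant's branch passes to Jayant's issue by representation.
The 3/25 is divided into 2 equal shares of 3/50 among Bhavna, Lakshmi.
Bhavna is living and takes 3/50.
Lakshmi is living and takes 3/50.
Neelam is living and takes 3/25.
Priya is living and takes 3/25.
Sarita is living and takes 3/25.

Bhavna 3/50; Chetan 3/50; Falguni 2/5; Kavita 1/100; Lakshmi 3/50; Neelam 3/25; Priya 3/25; Sarita 3/25; Tarun 1/100; Usha 1/100; Yamini 3/100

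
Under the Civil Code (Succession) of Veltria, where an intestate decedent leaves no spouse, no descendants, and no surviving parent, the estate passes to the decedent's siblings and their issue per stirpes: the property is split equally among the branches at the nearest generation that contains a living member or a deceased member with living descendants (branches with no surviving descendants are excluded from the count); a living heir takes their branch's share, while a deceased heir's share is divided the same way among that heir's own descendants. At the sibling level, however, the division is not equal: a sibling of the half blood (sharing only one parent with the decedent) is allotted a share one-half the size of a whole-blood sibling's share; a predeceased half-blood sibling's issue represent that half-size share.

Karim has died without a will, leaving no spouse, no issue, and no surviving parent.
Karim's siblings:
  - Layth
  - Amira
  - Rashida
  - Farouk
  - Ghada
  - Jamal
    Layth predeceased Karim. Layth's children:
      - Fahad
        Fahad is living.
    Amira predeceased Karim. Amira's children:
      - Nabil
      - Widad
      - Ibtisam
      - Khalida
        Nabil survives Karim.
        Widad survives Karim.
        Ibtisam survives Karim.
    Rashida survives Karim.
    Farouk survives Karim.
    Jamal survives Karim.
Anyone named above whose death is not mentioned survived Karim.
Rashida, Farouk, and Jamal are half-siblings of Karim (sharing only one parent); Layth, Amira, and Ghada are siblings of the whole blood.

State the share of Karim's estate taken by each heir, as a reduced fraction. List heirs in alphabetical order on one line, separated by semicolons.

No spouse, descendants, or parent survives, so the estate passes to Karim's siblings per stirpes.
Half-blood siblings count for one-half the weight of whole-blood siblings at the initial division.
Dividing 1 in proportion to weights (total weight 9/2): Layth (weight 1) → 2/9; Amira (weight 1) → 2/9; Rashida (weight 1/2) → 1/9; Farouk (weight 1/2) → 1/9; Ghada (weight 1) → 2/9; Jamal (weight 1/2) → 1/9.
Layth predeceased; the 2/9 allotted to Layth's branch passes to Layth's issue by representation.
Fahad is the sole taker at this level and receives the full 2/9.
Amira predeceased; the 2/9 allotted to Amira's branch passes to Amira's issue by representation.
The 2/9 is divided into 4 equal shares of 1/18 among Nabil, Widad, Ibtisam, Khalida.
Nabil is living and takes 1/18.
Widad is living and takes 1/18.
Ibtisam is living and takes 1/18.
Khalida is living and takes 1/18.
Rashida is living and takes 1/9.
Farouk is living and takes 1/9.
Ghada is living and takes 2/9.
Jamal is living and takes 1/9.

Fahad 2/9; Farouk 1/9; Ghada 2/9; Ibtisam 1/18; Jamal 1/9; Khalida 1/18; Nabil 1/18; Rashida 1/9; Widad 1/18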